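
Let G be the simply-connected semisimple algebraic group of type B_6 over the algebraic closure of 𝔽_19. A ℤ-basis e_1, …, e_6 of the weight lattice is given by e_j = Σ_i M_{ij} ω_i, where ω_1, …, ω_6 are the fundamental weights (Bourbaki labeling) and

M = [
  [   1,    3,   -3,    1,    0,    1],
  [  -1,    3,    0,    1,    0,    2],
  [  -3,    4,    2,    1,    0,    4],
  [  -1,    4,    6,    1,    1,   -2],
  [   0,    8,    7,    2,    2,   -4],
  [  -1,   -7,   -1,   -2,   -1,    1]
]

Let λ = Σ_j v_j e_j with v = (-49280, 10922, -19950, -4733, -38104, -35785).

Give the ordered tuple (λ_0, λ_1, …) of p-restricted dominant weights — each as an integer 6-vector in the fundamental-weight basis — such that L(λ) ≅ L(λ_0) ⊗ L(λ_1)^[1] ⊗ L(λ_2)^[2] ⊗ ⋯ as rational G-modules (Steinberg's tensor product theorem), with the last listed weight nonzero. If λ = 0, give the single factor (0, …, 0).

Compute c_i = Σ_j M_{ij} v_j with v = (-49280, 10922, -19950, -4733, -38104, -35785):
  c_1 = (1)·(-49280) + 3·10922 + (-3)·(-19950) + (1)·(-4733) + (0)·(-38104) + (1)·(-35785) = 2818
  c_2 = (-1)·(-49280) + 3·10922 + (0)·(-19950) + (1)·(-4733) + (0)·(-38104) + (2)·(-35785) = 5743
  c_3 = (-3)·(-49280) + 4·10922 + (2)·(-19950) + (1)·(-4733) + (0)·(-38104) + (4)·(-35785) = 3755
  c_4 = (-1)·(-49280) + 4·10922 + (6)·(-19950) + (1)·(-4733) + (1)·(-38104) + (-2)·(-35785) = 2001
  c_5 = (0)·(-49280) + 8·10922 + (7)·(-19950) + (2)·(-4733) + (2)·(-38104) + (-4)·(-35785) = 5192
  c_6 = (-1)·(-49280) + (-7)·(10922) + (-1)·(-19950) + (-2)·(-4733) + (-1)·(-38104) + (1)·(-35785) = 4561
Base-19 expansion of each c_i:
  c_1 = 2818 = 6·19^0 + 15·19^1 + 7·19^2
  c_2 = 5743 = 5·19^0 + 17·19^1 + 15·19^2
  c_3 = 3755 = 12·19^0 + 7·19^1 + 10·19^2
  c_4 = 2001 = 6·19^0 + 10·19^1 + 5·19^2
  c_5 = 5192 = 5·19^0 + 7·19^1 + 14·19^2
  c_6 = 4561 = 1·19^0 + 12·19^1 + 12·19^2
p-restricted factor λ_0 = (6, 5, 12, 6, 5, 1)
p-restricted factor λ_1 = (15, 17, 7, 10, 7, 12)
p-restricted factor λ_2 = (7, 15, 10, 5, 14, 12)

((6, 5, 12, 6, 5, 1), (15, 17, 7, 10, 7, 12), (7, 15, 10, 5, 14, 12))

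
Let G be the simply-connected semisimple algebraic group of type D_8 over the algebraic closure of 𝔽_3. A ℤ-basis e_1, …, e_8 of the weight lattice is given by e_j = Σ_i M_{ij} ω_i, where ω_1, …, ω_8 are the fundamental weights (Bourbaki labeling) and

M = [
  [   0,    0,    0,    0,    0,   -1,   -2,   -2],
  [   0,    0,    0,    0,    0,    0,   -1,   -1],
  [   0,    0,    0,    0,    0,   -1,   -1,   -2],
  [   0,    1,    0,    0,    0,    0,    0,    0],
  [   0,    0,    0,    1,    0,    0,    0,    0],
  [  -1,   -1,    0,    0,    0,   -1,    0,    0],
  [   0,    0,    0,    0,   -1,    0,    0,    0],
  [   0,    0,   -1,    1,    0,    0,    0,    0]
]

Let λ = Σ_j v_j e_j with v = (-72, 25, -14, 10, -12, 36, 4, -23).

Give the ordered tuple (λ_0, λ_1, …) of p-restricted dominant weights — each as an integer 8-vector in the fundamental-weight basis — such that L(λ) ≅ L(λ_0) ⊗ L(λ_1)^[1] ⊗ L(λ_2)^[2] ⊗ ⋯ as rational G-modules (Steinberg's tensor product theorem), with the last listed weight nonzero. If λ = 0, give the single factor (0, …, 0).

((2, 1, 0, 1, 1, 2, 0, 0), (0, 0, 2, 2, 0, 0, 1, 2), (0, 2, 0, 2, 1, 1, 1, 2))

Converting to the ω-basis (c_i = row i of M dotted with v = (-72, 25, -14, 10, -12, 36, 4, -23)):
  c_1 = (0)·(-72) + 0·25 + (0)·(-14) + 0·10 + (0)·(-12) + (-1)·(36) + (-2)·(4) + (-2)·(-23) = 2
  c_2 = (0)·(-72) + 0·25 + (0)·(-14) + 0·10 + (0)·(-12) + 0·36 + (-1)·(4) + (-1)·(-23) = 19
  c_3 = (0)·(-72) + 0·25 + (0)·(-14) + 0·10 + (0)·(-12) + (-1)·(36) + (-1)·(4) + (-2)·(-23) = 6
  c_4 = (0)·(-72) + 1·25 + (0)·(-14) + 0·10 + (0)·(-12) + 0·36 + 0·4 + (0)·(-23) = 25
  c_5 = (0)·(-72) + 0·25 + (0)·(-14) + 1·10 + (0)·(-12) + 0·36 + 0·4 + (0)·(-23) = 10
  c_6 = (-1)·(-72) + (-1)·(25) + (0)·(-14) + 0·10 + (0)·(-12) + (-1)·(36) + 0·4 + (0)·(-23) = 11
  c_7 = (0)·(-72) + 0·25 + (0)·(-14) + 0·10 + (-1)·(-12) + 0·36 + 0·4 + (0)·(-23) = 12
  c_8 = (0)·(-72) + 0·25 + (-1)·(-14) + 1·10 + (0)·(-12) + 0·36 + 0·4 + (0)·(-23) = 24
Base-3 expansion of each c_i:
  c_1 = 2 = 2·3^0
  c_2 = 19 = 1·3^0 + 0·3^1 + 2·3^2
  c_3 = 6 = 0·3^0 + 2·3^1
  c_4 = 25 = 1·3^0 + 2·3^1 + 2·3^2
  c_5 = 10 = 1·3^0 + 0·3^1 + 1·3^2
  c_6 = 11 = 2·3^0 + 0·3^1 + 1·3^2
  c_7 = 12 = 0·3^0 + 1·3^1 + 1·3^2
  c_8 = 24 = 0·3^0 + 2·3^1 + 2·3^2
λ_0 = (2, 1, 0, 1, 1, 2, 0, 0)
λ_1 = (0, 0, 2, 2, 0, 0, 1, 2)
λ_2 = (0, 2, 0, 2, 1, 1, 1, 2)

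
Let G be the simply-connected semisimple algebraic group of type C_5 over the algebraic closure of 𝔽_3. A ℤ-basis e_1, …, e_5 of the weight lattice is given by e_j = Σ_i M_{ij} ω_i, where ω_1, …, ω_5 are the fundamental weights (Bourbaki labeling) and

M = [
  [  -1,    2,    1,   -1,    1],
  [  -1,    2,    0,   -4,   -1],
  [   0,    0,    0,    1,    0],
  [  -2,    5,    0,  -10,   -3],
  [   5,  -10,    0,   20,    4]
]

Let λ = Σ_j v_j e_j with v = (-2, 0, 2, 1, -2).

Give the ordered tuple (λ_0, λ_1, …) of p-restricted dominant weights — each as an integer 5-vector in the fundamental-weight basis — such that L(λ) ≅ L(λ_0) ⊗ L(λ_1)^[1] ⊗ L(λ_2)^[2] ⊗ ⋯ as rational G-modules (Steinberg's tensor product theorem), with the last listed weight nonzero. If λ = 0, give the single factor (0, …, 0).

((1, 0, 1, 0, 2),)

Change of basis e → ω: c = M·v where v = (-2, 0, 2, 1, -2):
  c_1 = (-1)·(-2) + (2)·(0) + (1)·(2) + (-1)·(1) + (1)·(-2) = 1
  c_2 = (-1)·(-2) + (2)·(0) + (0)·(2) + (-4)·(1) + (-1)·(-2) = 0
  c_3 = (0)·(-2) + (0)·(0) + (0)·(2) + (1)·(1) + (0)·(-2) = 1
  c_4 = (-2)·(-2) + (5)·(0) + (0)·(2) + (-10)·(1) + (-3)·(-2) = 0
  c_5 = (5)·(-2) + (-10)·(0) + (0)·(2) + (20)·(1) + (4)·(-2) = 2
Expand coordinatewise in base 3:
  c_1 = 1 = 1·3^0
  c_2 = 0
  c_3 = 1 = 1·3^0
  c_4 = 0
  c_5 = 2 = 2·3^0
p-restricted factor λ_0 = (1, 0, 1, 0, 2)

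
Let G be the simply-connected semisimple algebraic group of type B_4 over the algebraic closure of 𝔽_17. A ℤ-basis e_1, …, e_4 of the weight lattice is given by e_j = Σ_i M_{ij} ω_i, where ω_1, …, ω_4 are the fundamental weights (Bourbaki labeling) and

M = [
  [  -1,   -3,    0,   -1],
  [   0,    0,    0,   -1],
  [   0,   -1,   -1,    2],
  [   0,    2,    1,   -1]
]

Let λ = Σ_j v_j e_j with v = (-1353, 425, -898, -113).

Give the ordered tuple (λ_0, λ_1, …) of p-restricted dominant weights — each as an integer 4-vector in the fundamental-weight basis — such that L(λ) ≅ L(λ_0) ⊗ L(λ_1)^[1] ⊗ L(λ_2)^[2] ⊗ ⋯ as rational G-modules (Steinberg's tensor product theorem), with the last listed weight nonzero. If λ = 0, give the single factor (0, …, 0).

Compute c_i = Σ_j M_{ij} v_j with v = (-1353, 425, -898, -113):
  c_1 = (-1)·(-1353) + (-3)·(425) + (0)·(-898) + (-1)·(-113) = 191
  c_2 = (0)·(-1353) + 0·425 + (0)·(-898) + (-1)·(-113) = 113
  c_3 = (0)·(-1353) + (-1)·(425) + (-1)·(-898) + (2)·(-113) = 247
  c_4 = (0)·(-1353) + 2·425 + (1)·(-898) + (-1)·(-113) = 65
Base-17 expansion of each c_i:
  c_1 = 191 = 4·17^0 + 11·17^1
  c_2 = 113 = 11·17^0 + 6·17^1
  c_3 = 247 = 9·17^0 + 14·17^1
  c_4 = 65 = 14·17^0 + 3·17^1
p-restricted factor λ_0 = (4, 11, 9, 14)
p-restricted factor λ_1 = (11, 6, 14, 3)

((4, 11, 9, 14), (11, 6, 14, 3))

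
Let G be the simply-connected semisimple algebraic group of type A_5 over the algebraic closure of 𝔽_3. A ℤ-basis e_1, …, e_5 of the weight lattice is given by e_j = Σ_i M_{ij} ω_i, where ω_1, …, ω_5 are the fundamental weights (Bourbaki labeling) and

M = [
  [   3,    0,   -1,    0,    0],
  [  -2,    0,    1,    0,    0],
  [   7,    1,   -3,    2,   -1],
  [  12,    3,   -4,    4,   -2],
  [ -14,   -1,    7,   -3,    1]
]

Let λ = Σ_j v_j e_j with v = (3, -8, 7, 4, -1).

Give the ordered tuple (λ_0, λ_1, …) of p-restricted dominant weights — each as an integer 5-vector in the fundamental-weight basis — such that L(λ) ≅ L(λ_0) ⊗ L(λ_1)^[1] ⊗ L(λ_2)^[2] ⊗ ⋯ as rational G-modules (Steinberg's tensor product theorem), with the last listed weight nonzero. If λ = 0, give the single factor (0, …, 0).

Converting to the ω-basis (c_i = row i of M dotted with v = (3, -8, 7, 4, -1)):
  c_1 = 3*3 + 0*-8 + -1*7 + 0*4 + 0*-1 = 2
  c_2 = -2*3 + 0*-8 + 1*7 + 0*4 + 0*-1 = 1
  c_3 = 7*3 + 1*-8 + -3*7 + 2*4 + -1*-1 = 1
  c_4 = 12*3 + 3*-8 + -4*7 + 4*4 + -2*-1 = 2
  c_5 = -14*3 + -1*-8 + 7*7 + -3*4 + 1*-1 = 2
Base-3 expansion of each c_i:
  c_1 = 2 = 2·3^0
  c_2 = 1 = 1·3^0
  c_3 = 1 = 1·3^0
  c_4 = 2 = 2·3^0
  c_5 = 2 = 2·3^0
Factor λ_0 = (2, 1, 1, 2, 2)

((2, 1, 1, 2, 2),)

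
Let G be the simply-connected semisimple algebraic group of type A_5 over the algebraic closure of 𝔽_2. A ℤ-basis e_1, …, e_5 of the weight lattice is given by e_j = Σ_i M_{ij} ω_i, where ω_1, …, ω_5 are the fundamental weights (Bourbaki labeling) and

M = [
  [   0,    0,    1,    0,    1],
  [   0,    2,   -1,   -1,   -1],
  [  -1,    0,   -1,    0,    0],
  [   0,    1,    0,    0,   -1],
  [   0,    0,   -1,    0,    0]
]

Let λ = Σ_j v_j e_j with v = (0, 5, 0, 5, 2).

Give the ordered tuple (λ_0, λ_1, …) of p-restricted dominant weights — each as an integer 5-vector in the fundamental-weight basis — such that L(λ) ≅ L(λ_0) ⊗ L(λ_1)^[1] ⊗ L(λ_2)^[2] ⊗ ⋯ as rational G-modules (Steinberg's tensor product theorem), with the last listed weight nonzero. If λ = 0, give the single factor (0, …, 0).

Converting to the ω-basis (c_i = row i of M dotted with v = (0, 5, 0, 5, 2)):
  c_1 = (0)·(0) + (0)·(5) + (1)·(0) + (0)·(5) + (1)·(2) = 2
  c_2 = (0)·(0) + (2)·(5) + (-1)·(0) + (-1)·(5) + (-1)·(2) = 3
  c_3 = (-1)·(0) + (0)·(5) + (-1)·(0) + (0)·(5) + (0)·(2) = 0
  c_4 = (0)·(0) + (1)·(5) + (0)·(0) + (0)·(5) + (-1)·(2) = 3
  c_5 = (0)·(0) + (0)·(5) + (-1)·(0) + (0)·(5) + (0)·(2) = 0
Base-2 expansion of each c_i:
  c_1 = 2 = 0·2^0 + 1·2^1
  c_2 = 3 = 1·2^0 + 1·2^1
  c_3 = 0
  c_4 = 3 = 1·2^0 + 1·2^1
  c_5 = 0
Factor λ_0 = (0, 1, 0, 1, 0)
Factor λ_1 = (1, 1, 0, 1, 0)

((0, 1, 0, 1, 0), (1, 1, 0, 1, 0))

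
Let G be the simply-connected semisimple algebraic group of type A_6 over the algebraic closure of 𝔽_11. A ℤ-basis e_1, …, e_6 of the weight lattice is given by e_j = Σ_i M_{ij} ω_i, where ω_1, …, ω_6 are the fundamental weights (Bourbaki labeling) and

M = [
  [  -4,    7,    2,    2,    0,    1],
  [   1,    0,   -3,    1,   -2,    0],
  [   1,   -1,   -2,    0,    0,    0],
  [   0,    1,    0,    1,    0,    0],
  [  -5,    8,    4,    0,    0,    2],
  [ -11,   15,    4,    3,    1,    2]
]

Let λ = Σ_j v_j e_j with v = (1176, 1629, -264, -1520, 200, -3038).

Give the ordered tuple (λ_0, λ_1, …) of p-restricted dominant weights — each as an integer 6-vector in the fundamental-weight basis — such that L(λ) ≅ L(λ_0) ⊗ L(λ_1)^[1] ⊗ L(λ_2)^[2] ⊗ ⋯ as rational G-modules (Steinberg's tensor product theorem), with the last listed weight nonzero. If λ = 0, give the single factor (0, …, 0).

Change of basis e → ω: c = M·v where v = (1176, 1629, -264, -1520, 200, -3038):
  c_1 = -4*1176 + 7*1629 + 2*-264 + 2*-1520 + 0*200 + 1*-3038 = 93
  c_2 = 1*1176 + 0*1629 + -3*-264 + 1*-1520 + -2*200 + 0*-3038 = 48
  c_3 = 1*1176 + -1*1629 + -2*-264 + 0*-1520 + 0*200 + 0*-3038 = 75
  c_4 = 0*1176 + 1*1629 + 0*-264 + 1*-1520 + 0*200 + 0*-3038 = 109
  c_5 = -5*1176 + 8*1629 + 4*-264 + 0*-1520 + 0*200 + 2*-3038 = 20
  c_6 = -11*1176 + 15*1629 + 4*-264 + 3*-1520 + 1*200 + 2*-3038 = 7
Base-11 expansion of each c_i:
  c_1 = 93 = 5·11^0 + 8·11^1
  c_2 = 48 = 4·11^0 + 4·11^1
  c_3 = 75 = 9·11^0 + 6·11^1
  c_4 = 109 = 10·11^0 + 9·11^1
  c_5 = 20 = 9·11^0 + 1·11^1
  c_6 = 7 = 7·11^0
Factor λ_0 = (5, 4, 9, 10, 9, 7)
Factor λ_1 = (8, 4, 6, 9, 1, 0)

((5, 4, 9, 10, 9, 7), (8, 4, 6, 9, 1, 0))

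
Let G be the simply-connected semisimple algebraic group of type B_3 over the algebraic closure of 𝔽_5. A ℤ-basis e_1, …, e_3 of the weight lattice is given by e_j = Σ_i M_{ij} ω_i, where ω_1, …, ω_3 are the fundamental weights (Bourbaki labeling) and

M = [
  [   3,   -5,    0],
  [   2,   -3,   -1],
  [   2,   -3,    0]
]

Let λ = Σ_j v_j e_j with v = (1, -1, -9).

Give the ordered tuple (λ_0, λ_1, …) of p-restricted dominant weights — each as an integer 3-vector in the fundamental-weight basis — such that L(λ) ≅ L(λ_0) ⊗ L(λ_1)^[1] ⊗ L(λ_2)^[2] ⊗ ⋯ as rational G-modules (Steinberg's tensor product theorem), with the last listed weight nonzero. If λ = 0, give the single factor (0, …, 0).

((3, 4, 0), (1, 2, 1))

Converting to the ω-basis (c_i = row i of M dotted with v = (1, -1, -9)):
  c_1 = (3)·(1) + (-5)·(-1) + (0)·(-9) = 8
  c_2 = (2)·(1) + (-3)·(-1) + (-1)·(-9) = 14
  c_3 = (2)·(1) + (-3)·(-1) + (0)·(-9) = 5
Writing each c_i in base p = 5:
  c_1 = 8 = 3·5^0 + 1·5^1
  c_2 = 14 = 4·5^0 + 2·5^1
  c_3 = 5 = 0·5^0 + 1·5^1
Factor λ_0 = (3, 4, 0)
Factor λ_1 = (1, 2, 1)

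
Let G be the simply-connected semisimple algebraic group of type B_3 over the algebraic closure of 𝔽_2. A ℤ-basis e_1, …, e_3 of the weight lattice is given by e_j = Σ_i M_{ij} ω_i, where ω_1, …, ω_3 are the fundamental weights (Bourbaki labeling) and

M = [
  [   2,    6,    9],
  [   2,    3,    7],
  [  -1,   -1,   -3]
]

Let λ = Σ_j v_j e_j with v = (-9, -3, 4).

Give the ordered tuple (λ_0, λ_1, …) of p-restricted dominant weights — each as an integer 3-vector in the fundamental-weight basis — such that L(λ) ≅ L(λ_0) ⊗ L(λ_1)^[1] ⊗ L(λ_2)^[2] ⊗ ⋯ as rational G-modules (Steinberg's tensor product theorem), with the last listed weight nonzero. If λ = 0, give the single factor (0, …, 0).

((0, 1, 0),)

Change of basis e → ω: c = M·v where v = (-9, -3, 4):
  c_1 = (2)·(-9) + (6)·(-3) + (9)·(4) = 0
  c_2 = (2)·(-9) + (3)·(-3) + (7)·(4) = 1
  c_3 = (-1)·(-9) + (-1)·(-3) + (-3)·(4) = 0
Base-2 expansion of each c_i:
  c_1 = 0
  c_2 = 1 = 1·2^0
  c_3 = 0
Factor λ_0 = (0, 1, 0)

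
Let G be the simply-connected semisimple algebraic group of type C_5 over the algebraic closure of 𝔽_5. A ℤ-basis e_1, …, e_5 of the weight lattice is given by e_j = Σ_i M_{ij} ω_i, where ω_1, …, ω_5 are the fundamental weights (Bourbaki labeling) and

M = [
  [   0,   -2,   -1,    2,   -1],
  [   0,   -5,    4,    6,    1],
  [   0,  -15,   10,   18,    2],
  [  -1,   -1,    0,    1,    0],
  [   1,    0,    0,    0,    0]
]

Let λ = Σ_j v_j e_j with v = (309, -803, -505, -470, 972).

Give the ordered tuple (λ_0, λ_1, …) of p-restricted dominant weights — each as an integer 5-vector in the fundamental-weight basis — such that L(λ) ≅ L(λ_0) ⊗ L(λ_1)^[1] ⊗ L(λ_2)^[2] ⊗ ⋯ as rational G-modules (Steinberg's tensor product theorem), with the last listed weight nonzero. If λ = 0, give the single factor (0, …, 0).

ω-coordinates c = M·v, v = (309, -803, -505, -470, 972):
  c_1 = 0·309 + (-2)·(-803) + (-1)·(-505) + (2)·(-470) + (-1)·(972) = 199
  c_2 = 0·309 + (-5)·(-803) + (4)·(-505) + (6)·(-470) + 1·972 = 147
  c_3 = 0·309 + (-15)·(-803) + (10)·(-505) + (18)·(-470) + 2·972 = 479
  c_4 = (-1)·(309) + (-1)·(-803) + (0)·(-505) + (1)·(-470) + 0·972 = 24
  c_5 = 1·309 + (0)·(-803) + (0)·(-505) + (0)·(-470) + 0·972 = 309
Base-5 expansion of each c_i:
  c_1 = 199 = 4·5^0 + 4·5^1 + 2·5^2 + 1·5^3
  c_2 = 147 = 2·5^0 + 4·5^1 + 0·5^2 + 1·5^3
  c_3 = 479 = 4·5^0 + 0·5^1 + 4·5^2 + 3·5^3
  c_4 = 24 = 4·5^0 + 4·5^1
  c_5 = 309 = 4·5^0 + 1·5^1 + 2·5^2 + 2·5^3
Factor λ_0 = (4, 2, 4, 4, 4)
Factor λ_1 = (4, 4, 0, 4, 1)
Factor λ_2 = (2, 0, 4, 0, 2)
Factor λ_3 = (1, 1, 3, 0, 2)

((4, 2, 4, 4, 4), (4, 4, 0, 4, 1), (2, 0, 4, 0, 2), (1, 1, 3, 0, 2))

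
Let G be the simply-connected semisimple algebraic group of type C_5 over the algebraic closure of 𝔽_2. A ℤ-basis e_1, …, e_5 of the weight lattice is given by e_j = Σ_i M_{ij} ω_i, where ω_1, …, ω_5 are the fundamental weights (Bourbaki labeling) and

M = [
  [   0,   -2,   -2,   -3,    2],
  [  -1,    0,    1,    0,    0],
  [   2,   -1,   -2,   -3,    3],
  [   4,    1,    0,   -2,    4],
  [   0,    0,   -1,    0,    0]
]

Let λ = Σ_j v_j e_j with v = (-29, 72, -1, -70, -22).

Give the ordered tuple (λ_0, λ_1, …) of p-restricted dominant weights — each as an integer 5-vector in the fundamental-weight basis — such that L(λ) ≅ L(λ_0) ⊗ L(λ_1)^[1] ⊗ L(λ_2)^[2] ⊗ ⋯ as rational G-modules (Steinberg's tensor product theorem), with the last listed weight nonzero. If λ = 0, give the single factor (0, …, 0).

((0, 0, 0, 0, 1), (0, 0, 0, 0, 0), (0, 1, 0, 0, 0), (1, 1, 0, 1, 0), (1, 1, 1, 0, 0))

Compute c_i = Σ_j M_{ij} v_j with v = (-29, 72, -1, -70, -22):
  c_1 = (0)·(-29) + (-2)·(72) + (-2)·(-1) + (-3)·(-70) + (2)·(-22) = 24
  c_2 = (-1)·(-29) + (0)·(72) + (1)·(-1) + (0)·(-70) + (0)·(-22) = 28
  c_3 = (2)·(-29) + (-1)·(72) + (-2)·(-1) + (-3)·(-70) + (3)·(-22) = 16
  c_4 = (4)·(-29) + (1)·(72) + (0)·(-1) + (-2)·(-70) + (4)·(-22) = 8
  c_5 = (0)·(-29) + (0)·(72) + (-1)·(-1) + (0)·(-70) + (0)·(-22) = 1
Base-2 expansion of each c_i:
  c_1 = 24 = 0·2^0 + 0·2^1 + 0·2^2 + 1·2^3 + 1·2^4
  c_2 = 28 = 0·2^0 + 0·2^1 + 1·2^2 + 1·2^3 + 1·2^4
  c_3 = 16 = 0·2^0 + 0·2^1 + 0·2^2 + 0·2^3 + 1·2^4
  c_4 = 8 = 0·2^0 + 0·2^1 + 0·2^2 + 1·2^3
  c_5 = 1 = 1·2^0
λ_0 = (0, 0, 0, 0, 1)
λ_1 = (0, 0, 0, 0, 0)
λ_2 = (0, 1, 0, 0, 0)
λ_3 = (1, 1, 0, 1, 0)
λ_4 = (1, 1, 1, 0, 0)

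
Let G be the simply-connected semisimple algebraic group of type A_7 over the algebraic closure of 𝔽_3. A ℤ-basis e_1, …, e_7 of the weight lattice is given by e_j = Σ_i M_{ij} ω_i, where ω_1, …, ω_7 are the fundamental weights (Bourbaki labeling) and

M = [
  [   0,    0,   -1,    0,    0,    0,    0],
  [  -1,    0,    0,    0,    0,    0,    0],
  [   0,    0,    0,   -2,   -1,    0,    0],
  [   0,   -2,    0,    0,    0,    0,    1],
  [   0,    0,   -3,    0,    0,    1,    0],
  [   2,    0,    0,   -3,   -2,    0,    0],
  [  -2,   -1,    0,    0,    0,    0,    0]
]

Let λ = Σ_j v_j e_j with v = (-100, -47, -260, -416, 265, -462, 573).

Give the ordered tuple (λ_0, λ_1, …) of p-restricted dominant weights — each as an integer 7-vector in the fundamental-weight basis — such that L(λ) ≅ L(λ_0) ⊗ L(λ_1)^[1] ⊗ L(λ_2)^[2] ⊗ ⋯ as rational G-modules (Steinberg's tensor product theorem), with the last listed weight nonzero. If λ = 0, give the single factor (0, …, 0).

((2, 1, 0, 1, 0, 2, 1), (2, 0, 0, 0, 1, 1, 1), (1, 2, 0, 2, 2, 0, 0), (0, 0, 0, 0, 2, 1, 0), (0, 1, 1, 2, 0, 0, 0), (1, 0, 2, 2, 1, 2, 1))

Converting to the ω-basis (c_i = row i of M dotted with v = (-100, -47, -260, -416, 265, -462, 573)):
  c_1 = (0)·(-100) + (0)·(-47) + (-1)·(-260) + (0)·(-416) + (0)·(265) + (0)·(-462) + (0)·(573) = 260
  c_2 = (-1)·(-100) + (0)·(-47) + (0)·(-260) + (0)·(-416) + (0)·(265) + (0)·(-462) + (0)·(573) = 100
  c_3 = (0)·(-100) + (0)·(-47) + (0)·(-260) + (-2)·(-416) + (-1)·(265) + (0)·(-462) + (0)·(573) = 567
  c_4 = (0)·(-100) + (-2)·(-47) + (0)·(-260) + (0)·(-416) + (0)·(265) + (0)·(-462) + (1)·(573) = 667
  c_5 = (0)·(-100) + (0)·(-47) + (-3)·(-260) + (0)·(-416) + (0)·(265) + (1)·(-462) + (0)·(573) = 318
  c_6 = (2)·(-100) + (0)·(-47) + (0)·(-260) + (-3)·(-416) + (-2)·(265) + (0)·(-462) + (0)·(573) = 518
  c_7 = (-2)·(-100) + (-1)·(-47) + (0)·(-260) + (0)·(-416) + (0)·(265) + (0)·(-462) + (0)·(573) = 247
Writing each c_i in base p = 3:
  c_1 = 260 = 2·3^0 + 2·3^1 + 1·3^2 + 0·3^3 + 0·3^4 + 1·3^5
  c_2 = 100 = 1·3^0 + 0·3^1 + 2·3^2 + 0·3^3 + 1·3^4
  c_3 = 567 = 0·3^0 + 0·3^1 + 0·3^2 + 0·3^3 + 1·3^4 + 2·3^5
  c_4 = 667 = 1·3^0 + 0·3^1 + 2·3^2 + 0·3^3 + 2·3^4 + 2·3^5
  c_5 = 318 = 0·3^0 + 1·3^1 + 2·3^2 + 2·3^3 + 0·3^4 + 1·3^5
  c_6 = 518 = 2·3^0 + 1·3^1 + 0·3^2 + 1·3^3 + 0·3^4 + 2·3^5
  c_7 = 247 = 1·3^0 + 1·3^1 + 0·3^2 + 0·3^3 + 0·3^4 + 1·3^5
Factor λ_0 = (2, 1, 0, 1, 0, 2, 1)
Factor λ_1 = (2, 0, 0, 0, 1, 1, 1)
Factor λ_2 = (1, 2, 0, 2, 2, 0, 0)
Factor λ_3 = (0, 0, 0, 0, 2, 1, 0)
Factor λ_4 = (0, 1, 1, 2, 0, 0, 0)
Factor λ_5 = (1, 0, 2, 2, 1, 2, 1)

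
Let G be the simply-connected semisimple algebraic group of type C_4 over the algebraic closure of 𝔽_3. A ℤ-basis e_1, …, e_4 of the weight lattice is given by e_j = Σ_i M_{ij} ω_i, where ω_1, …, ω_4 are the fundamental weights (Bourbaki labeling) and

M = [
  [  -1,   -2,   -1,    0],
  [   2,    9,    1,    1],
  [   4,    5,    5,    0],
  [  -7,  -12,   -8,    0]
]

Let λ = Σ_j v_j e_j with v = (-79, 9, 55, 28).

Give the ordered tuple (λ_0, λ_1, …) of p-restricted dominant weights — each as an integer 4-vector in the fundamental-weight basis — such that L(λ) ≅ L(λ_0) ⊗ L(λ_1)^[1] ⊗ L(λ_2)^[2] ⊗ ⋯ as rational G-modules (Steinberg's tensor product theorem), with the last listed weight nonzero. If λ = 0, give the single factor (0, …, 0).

ω-coordinates c = M·v, v = (-79, 9, 55, 28):
  c_1 = -1*-79 + -2*9 + -1*55 + 0*28 = 6
  c_2 = 2*-79 + 9*9 + 1*55 + 1*28 = 6
  c_3 = 4*-79 + 5*9 + 5*55 + 0*28 = 4
  c_4 = -7*-79 + -12*9 + -8*55 + 0*28 = 5
p = 3; digits c_i = Σ_j d_{ij}·3^j, 0 ≤ d_{ij} < 3:
  c_1 = 6 = 0·3^0 + 2·3^1
  c_2 = 6 = 0·3^0 + 2·3^1
  c_3 = 4 = 1·3^0 + 1·3^1
  c_4 = 5 = 2·3^0 + 1·3^1
p-restricted factor λ_0 = (0, 0, 1, 2)
p-restricted factor λ_1 = (2, 2, 1, 1)

((0, 0, 1, 2), (2, 2, 1, 1))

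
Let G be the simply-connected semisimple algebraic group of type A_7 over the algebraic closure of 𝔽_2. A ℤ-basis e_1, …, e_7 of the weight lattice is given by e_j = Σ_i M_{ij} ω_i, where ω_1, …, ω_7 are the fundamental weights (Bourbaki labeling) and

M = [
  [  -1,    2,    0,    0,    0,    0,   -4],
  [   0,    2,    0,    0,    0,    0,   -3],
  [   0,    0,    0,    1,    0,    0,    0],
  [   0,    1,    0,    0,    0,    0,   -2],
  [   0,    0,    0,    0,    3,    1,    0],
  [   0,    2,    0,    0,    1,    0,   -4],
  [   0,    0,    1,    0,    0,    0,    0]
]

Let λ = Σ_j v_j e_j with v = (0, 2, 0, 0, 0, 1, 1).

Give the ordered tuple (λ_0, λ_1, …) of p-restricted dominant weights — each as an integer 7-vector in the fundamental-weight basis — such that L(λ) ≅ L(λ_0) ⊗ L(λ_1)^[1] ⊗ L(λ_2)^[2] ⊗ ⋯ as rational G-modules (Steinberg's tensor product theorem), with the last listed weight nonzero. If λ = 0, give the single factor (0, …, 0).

In the fundamental-weight basis, λ has coordinates c = M·v (v = (0, 2, 0, 0, 0, 1, 1)):
  c_1 = -1*0 + 2*2 + 0*0 + 0*0 + 0*0 + 0*1 + -4*1 = 0
  c_2 = 0*0 + 2*2 + 0*0 + 0*0 + 0*0 + 0*1 + -3*1 = 1
  c_3 = 0*0 + 0*2 + 0*0 + 1*0 + 0*0 + 0*1 + 0*1 = 0
  c_4 = 0*0 + 1*2 + 0*0 + 0*0 + 0*0 + 0*1 + -2*1 = 0
  c_5 = 0*0 + 0*2 + 0*0 + 0*0 + 3*0 + 1*1 + 0*1 = 1
  c_6 = 0*0 + 2*2 + 0*0 + 0*0 + 1*0 + 0*1 + -4*1 = 0
  c_7 = 0*0 + 0*2 + 1*0 + 0*0 + 0*0 + 0*1 + 0*1 = 0
Writing each c_i in base p = 2:
  c_1 = 0
  c_2 = 1 = 1·2^0
  c_3 = 0
  c_4 = 0
  c_5 = 1 = 1·2^0
  c_6 = 0
  c_7 = 0
Factor λ_0 = (0, 1, 0, 0, 1, 0, 0)

((0, 1, 0, 0, 1, 0, 0),)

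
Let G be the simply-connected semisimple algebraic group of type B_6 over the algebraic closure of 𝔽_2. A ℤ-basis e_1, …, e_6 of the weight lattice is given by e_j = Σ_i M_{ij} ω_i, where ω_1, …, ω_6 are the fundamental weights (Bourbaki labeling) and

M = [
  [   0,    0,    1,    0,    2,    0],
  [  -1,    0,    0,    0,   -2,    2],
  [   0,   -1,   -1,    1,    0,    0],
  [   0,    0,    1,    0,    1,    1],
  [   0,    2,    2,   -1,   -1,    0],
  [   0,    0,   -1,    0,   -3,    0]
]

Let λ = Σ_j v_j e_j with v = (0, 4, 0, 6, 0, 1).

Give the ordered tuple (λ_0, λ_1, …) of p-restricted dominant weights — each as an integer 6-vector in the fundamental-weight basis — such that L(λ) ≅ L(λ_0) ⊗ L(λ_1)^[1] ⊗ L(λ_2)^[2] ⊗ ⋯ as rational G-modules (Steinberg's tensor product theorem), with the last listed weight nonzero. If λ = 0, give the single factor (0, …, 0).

Converting to the ω-basis (c_i = row i of M dotted with v = (0, 4, 0, 6, 0, 1)):
  c_1 = (0)·(0) + (0)·(4) + (1)·(0) + (0)·(6) + (2)·(0) + (0)·(1) = 0
  c_2 = (-1)·(0) + (0)·(4) + (0)·(0) + (0)·(6) + (-2)·(0) + (2)·(1) = 2
  c_3 = (0)·(0) + (-1)·(4) + (-1)·(0) + (1)·(6) + (0)·(0) + (0)·(1) = 2
  c_4 = (0)·(0) + (0)·(4) + (1)·(0) + (0)·(6) + (1)·(0) + (1)·(1) = 1
  c_5 = (0)·(0) + (2)·(4) + (2)·(0) + (-1)·(6) + (-1)·(0) + (0)·(1) = 2
  c_6 = (0)·(0) + (0)·(4) + (-1)·(0) + (0)·(6) + (-3)·(0) + (0)·(1) = 0
Base-2 expansion of each c_i:
  c_1 = 0
  c_2 = 2 = 0·2^0 + 1·2^1
  c_3 = 2 = 0·2^0 + 1·2^1
  c_4 = 1 = 1·2^0
  c_5 = 2 = 0·2^0 + 1·2^1
  c_6 = 0
p-restricted factor λ_0 = (0, 0, 0, 1, 0, 0)
p-restricted factor λ_1 = (0, 1, 1, 0, 1, 0)

((0, 0, 0, 1, 0, 0), (0, 1, 1, 0, 1, 0))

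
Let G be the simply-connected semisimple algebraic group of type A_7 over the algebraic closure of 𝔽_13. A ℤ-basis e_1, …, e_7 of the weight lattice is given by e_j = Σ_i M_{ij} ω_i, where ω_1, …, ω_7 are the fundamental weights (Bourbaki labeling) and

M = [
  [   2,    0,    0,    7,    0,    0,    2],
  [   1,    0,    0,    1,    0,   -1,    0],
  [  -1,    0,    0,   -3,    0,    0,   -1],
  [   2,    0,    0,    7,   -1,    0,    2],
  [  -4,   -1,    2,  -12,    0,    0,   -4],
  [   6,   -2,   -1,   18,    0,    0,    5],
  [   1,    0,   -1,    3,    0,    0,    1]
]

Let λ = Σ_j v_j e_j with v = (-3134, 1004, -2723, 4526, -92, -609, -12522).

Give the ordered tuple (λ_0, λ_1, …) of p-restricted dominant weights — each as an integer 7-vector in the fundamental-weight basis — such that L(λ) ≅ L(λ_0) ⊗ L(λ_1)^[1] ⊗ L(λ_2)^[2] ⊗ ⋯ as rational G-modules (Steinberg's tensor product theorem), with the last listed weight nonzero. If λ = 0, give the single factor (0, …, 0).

Change of basis e → ω: c = M·v where v = (-3134, 1004, -2723, 4526, -92, -609, -12522):
  c_1 = (2)·(-3134) + (0)·(1004) + (0)·(-2723) + (7)·(4526) + (0)·(-92) + (0)·(-609) + (2)·(-12522) = 370
  c_2 = (1)·(-3134) + (0)·(1004) + (0)·(-2723) + (1)·(4526) + (0)·(-92) + (-1)·(-609) + (0)·(-12522) = 2001
  c_3 = (-1)·(-3134) + (0)·(1004) + (0)·(-2723) + (-3)·(4526) + (0)·(-92) + (0)·(-609) + (-1)·(-12522) = 2078
  c_4 = (2)·(-3134) + (0)·(1004) + (0)·(-2723) + (7)·(4526) + (-1)·(-92) + (0)·(-609) + (2)·(-12522) = 462
  c_5 = (-4)·(-3134) + (-1)·(1004) + (2)·(-2723) + (-12)·(4526) + (0)·(-92) + (0)·(-609) + (-4)·(-12522) = 1862
  c_6 = (6)·(-3134) + (-2)·(1004) + (-1)·(-2723) + (18)·(4526) + (0)·(-92) + (0)·(-609) + (5)·(-12522) = 769
  c_7 = (1)·(-3134) + (0)·(1004) + (-1)·(-2723) + (3)·(4526) + (0)·(-92) + (0)·(-609) + (1)·(-12522) = 645
Expand coordinatewise in base 13:
  c_1 = 370 = 6·13^0 + 2·13^1 + 2·13^2
  c_2 = 2001 = 12·13^0 + 10·13^1 + 11·13^2
  c_3 = 2078 = 11·13^0 + 3·13^1 + 12·13^2
  c_4 = 462 = 7·13^0 + 9·13^1 + 2·13^2
  c_5 = 1862 = 3·13^0 + 0·13^1 + 11·13^2
  c_6 = 769 = 2·13^0 + 7·13^1 + 4·13^2
  c_7 = 645 = 8·13^0 + 10·13^1 + 3·13^2
λ_0 = (6, 12, 11, 7, 3, 2, 8)
λ_1 = (2, 10, 3, 9, 0, 7, 10)
λ_2 = (2, 11, 12, 2, 11, 4, 3)

((6, 12, 11, 7, 3, 2, 8), (2, 10, 3, 9, 0, 7, 10), (2, 11, 12, 2, 11, 4, 3))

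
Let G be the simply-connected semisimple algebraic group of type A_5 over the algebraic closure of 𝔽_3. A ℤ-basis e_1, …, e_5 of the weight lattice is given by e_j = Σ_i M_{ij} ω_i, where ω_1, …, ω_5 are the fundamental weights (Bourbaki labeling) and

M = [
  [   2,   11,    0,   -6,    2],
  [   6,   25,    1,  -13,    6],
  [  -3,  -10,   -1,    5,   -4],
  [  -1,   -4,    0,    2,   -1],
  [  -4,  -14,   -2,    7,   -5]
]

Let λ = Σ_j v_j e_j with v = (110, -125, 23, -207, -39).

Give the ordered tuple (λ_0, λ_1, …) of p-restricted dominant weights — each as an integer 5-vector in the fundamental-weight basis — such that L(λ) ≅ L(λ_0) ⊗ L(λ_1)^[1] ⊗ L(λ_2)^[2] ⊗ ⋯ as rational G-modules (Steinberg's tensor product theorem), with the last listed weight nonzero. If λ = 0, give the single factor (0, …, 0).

((0, 0, 0, 0, 1), (0, 2, 0, 2, 0), (1, 1, 2, 1, 1))

ω-coordinates c = M·v, v = (110, -125, 23, -207, -39):
  c_1 = (2)·(110) + (11)·(-125) + (0)·(23) + (-6)·(-207) + (2)·(-39) = 9
  c_2 = (6)·(110) + (25)·(-125) + (1)·(23) + (-13)·(-207) + (6)·(-39) = 15
  c_3 = (-3)·(110) + (-10)·(-125) + (-1)·(23) + (5)·(-207) + (-4)·(-39) = 18
  c_4 = (-1)·(110) + (-4)·(-125) + (0)·(23) + (2)·(-207) + (-1)·(-39) = 15
  c_5 = (-4)·(110) + (-14)·(-125) + (-2)·(23) + (7)·(-207) + (-5)·(-39) = 10
Base-3 expansion of each c_i:
  c_1 = 9 = 0·3^0 + 0·3^1 + 1·3^2
  c_2 = 15 = 0·3^0 + 2·3^1 + 1·3^2
  c_3 = 18 = 0·3^0 + 0·3^1 + 2·3^2
  c_4 = 15 = 0·3^0 + 2·3^1 + 1·3^2
  c_5 = 10 = 1·3^0 + 0·3^1 + 1·3^2
p-restricted factor λ_0 = (0, 0, 0, 0, 1)
p-restricted factor λ_1 = (0, 2, 0, 2, 0)
p-restricted factor λ_2 = (1, 1, 2, 1, 1)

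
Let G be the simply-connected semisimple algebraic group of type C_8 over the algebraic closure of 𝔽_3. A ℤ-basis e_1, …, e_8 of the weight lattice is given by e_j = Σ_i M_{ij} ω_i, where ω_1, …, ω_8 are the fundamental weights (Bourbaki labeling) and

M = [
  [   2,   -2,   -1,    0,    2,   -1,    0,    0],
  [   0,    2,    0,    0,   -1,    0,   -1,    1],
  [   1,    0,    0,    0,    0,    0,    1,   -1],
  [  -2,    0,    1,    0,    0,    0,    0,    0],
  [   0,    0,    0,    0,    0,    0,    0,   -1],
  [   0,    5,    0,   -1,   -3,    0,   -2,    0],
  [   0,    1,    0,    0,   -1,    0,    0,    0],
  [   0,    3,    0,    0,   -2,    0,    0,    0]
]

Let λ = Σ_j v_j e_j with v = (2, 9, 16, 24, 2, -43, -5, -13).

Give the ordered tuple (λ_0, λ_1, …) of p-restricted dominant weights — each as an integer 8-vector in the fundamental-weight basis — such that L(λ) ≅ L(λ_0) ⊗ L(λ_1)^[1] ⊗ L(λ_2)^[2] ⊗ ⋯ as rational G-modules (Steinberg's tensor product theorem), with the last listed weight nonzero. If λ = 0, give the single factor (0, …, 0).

((2, 2, 1, 0, 1, 1, 1, 2), (2, 2, 0, 1, 1, 2, 2, 1), (1, 0, 1, 1, 1, 2, 0, 2))

ω-coordinates c = M·v, v = (2, 9, 16, 24, 2, -43, -5, -13):
  c_1 = 2·2 + (-2)·(9) + (-1)·(16) + 0·24 + 2·2 + (-1)·(-43) + (0)·(-5) + (0)·(-13) = 17
  c_2 = 0·2 + 2·9 + 0·16 + 0·24 + (-1)·(2) + (0)·(-43) + (-1)·(-5) + (1)·(-13) = 8
  c_3 = 1·2 + 0·9 + 0·16 + 0·24 + 0·2 + (0)·(-43) + (1)·(-5) + (-1)·(-13) = 10
  c_4 = (-2)·(2) + 0·9 + 1·16 + 0·24 + 0·2 + (0)·(-43) + (0)·(-5) + (0)·(-13) = 12
  c_5 = 0·2 + 0·9 + 0·16 + 0·24 + 0·2 + (0)·(-43) + (0)·(-5) + (-1)·(-13) = 13
  c_6 = 0·2 + 5·9 + 0·16 + (-1)·(24) + (-3)·(2) + (0)·(-43) + (-2)·(-5) + (0)·(-13) = 25
  c_7 = 0·2 + 1·9 + 0·16 + 0·24 + (-1)·(2) + (0)·(-43) + (0)·(-5) + (0)·(-13) = 7
  c_8 = 0·2 + 3·9 + 0·16 + 0·24 + (-2)·(2) + (0)·(-43) + (0)·(-5) + (0)·(-13) = 23
Expand coordinatewise in base 3:
  c_1 = 17 = 2·3^0 + 2·3^1 + 1·3^2
  c_2 = 8 = 2·3^0 + 2·3^1
  c_3 = 10 = 1·3^0 + 0·3^1 + 1·3^2
  c_4 = 12 = 0·3^0 + 1·3^1 + 1·3^2
  c_5 = 13 = 1·3^0 + 1·3^1 + 1·3^2
  c_6 = 25 = 1·3^0 + 2·3^1 + 2·3^2
  c_7 = 7 = 1·3^0 + 2·3^1
  c_8 = 23 = 2·3^0 + 1·3^1 + 2·3^2
λ_0 = (2, 2, 1, 0, 1, 1, 1, 2)
λ_1 = (2, 2, 0, 1, 1, 2, 2, 1)
λ_2 = (1, 0, 1, 1, 1, 2, 0, 2)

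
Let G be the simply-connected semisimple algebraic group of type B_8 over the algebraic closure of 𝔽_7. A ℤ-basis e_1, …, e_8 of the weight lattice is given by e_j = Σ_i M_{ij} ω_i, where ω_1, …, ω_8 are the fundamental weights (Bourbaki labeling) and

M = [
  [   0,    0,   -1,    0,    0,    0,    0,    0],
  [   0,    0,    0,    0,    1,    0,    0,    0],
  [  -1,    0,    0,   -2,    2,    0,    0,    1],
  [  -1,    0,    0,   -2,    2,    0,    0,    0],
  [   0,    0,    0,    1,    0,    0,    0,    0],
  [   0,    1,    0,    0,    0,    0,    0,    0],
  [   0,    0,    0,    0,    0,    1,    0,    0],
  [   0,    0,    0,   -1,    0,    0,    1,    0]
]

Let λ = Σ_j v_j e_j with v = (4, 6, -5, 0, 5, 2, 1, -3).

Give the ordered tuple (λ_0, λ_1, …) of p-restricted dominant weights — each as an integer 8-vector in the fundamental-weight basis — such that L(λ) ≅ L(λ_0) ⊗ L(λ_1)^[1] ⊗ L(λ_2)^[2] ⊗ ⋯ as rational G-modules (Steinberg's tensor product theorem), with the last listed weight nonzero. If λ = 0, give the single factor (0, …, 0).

ω-coordinates c = M·v, v = (4, 6, -5, 0, 5, 2, 1, -3):
  c_1 = 0·4 + 0·6 + (-1)·(-5) + 0·0 + 0·5 + 0·2 + 0·1 + (0)·(-3) = 5
  c_2 = 0·4 + 0·6 + (0)·(-5) + 0·0 + 1·5 + 0·2 + 0·1 + (0)·(-3) = 5
  c_3 = (-1)·(4) + 0·6 + (0)·(-5) + (-2)·(0) + 2·5 + 0·2 + 0·1 + (1)·(-3) = 3
  c_4 = (-1)·(4) + 0·6 + (0)·(-5) + (-2)·(0) + 2·5 + 0·2 + 0·1 + (0)·(-3) = 6
  c_5 = 0·4 + 0·6 + (0)·(-5) + 1·0 + 0·5 + 0·2 + 0·1 + (0)·(-3) = 0
  c_6 = 0·4 + 1·6 + (0)·(-5) + 0·0 + 0·5 + 0·2 + 0·1 + (0)·(-3) = 6
  c_7 = 0·4 + 0·6 + (0)·(-5) + 0·0 + 0·5 + 1·2 + 0·1 + (0)·(-3) = 2
  c_8 = 0·4 + 0·6 + (0)·(-5) + (-1)·(0) + 0·5 + 0·2 + 1·1 + (0)·(-3) = 1
Expand coordinatewise in base 7:
  c_1 = 5 = 5·7^0
  c_2 = 5 = 5·7^0
  c_3 = 3 = 3·7^0
  c_4 = 6 = 6·7^0
  c_5 = 0
  c_6 = 6 = 6·7^0
  c_7 = 2 = 2·7^0
  c_8 = 1 = 1·7^0
λ_0 = (5, 5, 3, 6, 0, 6, 2, 1)

((5, 5, 3, 6, 0, 6, 2, 1),)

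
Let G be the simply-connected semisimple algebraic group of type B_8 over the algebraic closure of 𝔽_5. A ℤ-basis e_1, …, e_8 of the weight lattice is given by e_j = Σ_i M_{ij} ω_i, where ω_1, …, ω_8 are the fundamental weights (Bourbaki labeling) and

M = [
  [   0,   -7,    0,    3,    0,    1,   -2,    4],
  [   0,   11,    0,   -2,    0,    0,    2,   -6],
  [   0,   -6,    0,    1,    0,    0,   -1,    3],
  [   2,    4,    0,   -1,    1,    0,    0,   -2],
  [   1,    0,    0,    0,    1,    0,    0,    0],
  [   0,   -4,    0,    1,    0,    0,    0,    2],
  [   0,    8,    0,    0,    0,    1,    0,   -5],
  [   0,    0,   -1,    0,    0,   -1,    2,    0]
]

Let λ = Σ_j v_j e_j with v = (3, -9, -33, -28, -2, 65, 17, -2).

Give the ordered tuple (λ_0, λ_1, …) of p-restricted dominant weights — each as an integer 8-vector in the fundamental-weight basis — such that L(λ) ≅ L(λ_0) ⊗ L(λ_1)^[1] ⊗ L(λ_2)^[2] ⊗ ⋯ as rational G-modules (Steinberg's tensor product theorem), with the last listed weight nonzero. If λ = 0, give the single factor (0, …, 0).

In the fundamental-weight basis, λ has coordinates c = M·v (v = (3, -9, -33, -28, -2, 65, 17, -2)):
  c_1 = 0*3 + -7*-9 + 0*-33 + 3*-28 + 0*-2 + 1*65 + -2*17 + 4*-2 = 2
  c_2 = 0*3 + 11*-9 + 0*-33 + -2*-28 + 0*-2 + 0*65 + 2*17 + -6*-2 = 3
  c_3 = 0*3 + -6*-9 + 0*-33 + 1*-28 + 0*-2 + 0*65 + -1*17 + 3*-2 = 3
  c_4 = 2*3 + 4*-9 + 0*-33 + -1*-28 + 1*-2 + 0*65 + 0*17 + -2*-2 = 0
  c_5 = 1*3 + 0*-9 + 0*-33 + 0*-28 + 1*-2 + 0*65 + 0*17 + 0*-2 = 1
  c_6 = 0*3 + -4*-9 + 0*-33 + 1*-28 + 0*-2 + 0*65 + 0*17 + 2*-2 = 4
  c_7 = 0*3 + 8*-9 + 0*-33 + 0*-28 + 0*-2 + 1*65 + 0*17 + -5*-2 = 3
  c_8 = 0*3 + 0*-9 + -1*-33 + 0*-28 + 0*-2 + -1*65 + 2*17 + 0*-2 = 2
Base-5 expansion of each c_i:
  c_1 = 2 = 2·5^0
  c_2 = 3 = 3·5^0
  c_3 = 3 = 3·5^0
  c_4 = 0
  c_5 = 1 = 1·5^0
  c_6 = 4 = 4·5^0
  c_7 = 3 = 3·5^0
  c_8 = 2 = 2·5^0
Factor λ_0 = (2, 3, 3, 0, 1, 4, 3, 2)

((2, 3, 3, 0, 1, 4, 3, 2),)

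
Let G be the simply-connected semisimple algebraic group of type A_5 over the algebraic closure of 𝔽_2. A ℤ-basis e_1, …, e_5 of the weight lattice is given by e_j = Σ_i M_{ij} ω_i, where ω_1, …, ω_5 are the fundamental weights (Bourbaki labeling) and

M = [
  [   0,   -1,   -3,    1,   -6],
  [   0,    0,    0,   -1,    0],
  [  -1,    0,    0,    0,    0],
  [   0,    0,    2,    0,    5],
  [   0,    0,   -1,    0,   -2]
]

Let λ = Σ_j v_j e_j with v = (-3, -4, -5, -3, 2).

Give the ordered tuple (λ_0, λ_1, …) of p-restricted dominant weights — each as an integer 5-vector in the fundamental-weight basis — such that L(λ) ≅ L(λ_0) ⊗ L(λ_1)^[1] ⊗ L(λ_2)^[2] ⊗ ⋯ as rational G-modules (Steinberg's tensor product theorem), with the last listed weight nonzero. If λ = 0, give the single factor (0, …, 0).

((0, 1, 1, 0, 1), (0, 1, 1, 0, 0), (1, 0, 0, 0, 0))

In the fundamental-weight basis, λ has coordinates c = M·v (v = (-3, -4, -5, -3, 2)):
  c_1 = 0*-3 + -1*-4 + -3*-5 + 1*-3 + -6*2 = 4
  c_2 = 0*-3 + 0*-4 + 0*-5 + -1*-3 + 0*2 = 3
  c_3 = -1*-3 + 0*-4 + 0*-5 + 0*-3 + 0*2 = 3
  c_4 = 0*-3 + 0*-4 + 2*-5 + 0*-3 + 5*2 = 0
  c_5 = 0*-3 + 0*-4 + -1*-5 + 0*-3 + -2*2 = 1
Writing each c_i in base p = 2:
  c_1 = 4 = 0·2^0 + 0·2^1 + 1·2^2
  c_2 = 3 = 1·2^0 + 1·2^1
  c_3 = 3 = 1·2^0 + 1·2^1
  c_4 = 0
  c_5 = 1 = 1·2^0
λ_0 = (0, 1, 1, 0, 1)
λ_1 = (0, 1, 1, 0, 0)
λ_2 = (1, 0, 0, 0, 0)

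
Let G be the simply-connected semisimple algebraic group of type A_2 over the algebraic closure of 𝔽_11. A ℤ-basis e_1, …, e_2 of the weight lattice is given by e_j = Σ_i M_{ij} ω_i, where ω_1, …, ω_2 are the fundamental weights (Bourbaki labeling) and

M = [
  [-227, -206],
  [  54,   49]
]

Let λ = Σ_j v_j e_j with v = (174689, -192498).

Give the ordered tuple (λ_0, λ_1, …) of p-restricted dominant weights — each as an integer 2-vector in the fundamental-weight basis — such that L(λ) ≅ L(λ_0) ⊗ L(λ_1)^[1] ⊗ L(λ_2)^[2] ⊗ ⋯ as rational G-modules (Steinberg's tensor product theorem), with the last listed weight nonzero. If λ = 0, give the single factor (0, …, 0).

ω-coordinates c = M·v, v = (174689, -192498):
  c_1 = (-227)·(174689) + (-206)·(-192498) = 185
  c_2 = 54·174689 + (49)·(-192498) = 804
Base-11 expansion of each c_i:
  c_1 = 185 = 9·11^0 + 5·11^1 + 1·11^2
  c_2 = 804 = 1·11^0 + 7·11^1 + 6·11^2
p-restricted factor λ_0 = (9, 1)
p-restricted factor λ_1 = (5, 7)
p-restricted factor λ_2 = (1, 6)

((9, 1), (5, 7), (1, 6))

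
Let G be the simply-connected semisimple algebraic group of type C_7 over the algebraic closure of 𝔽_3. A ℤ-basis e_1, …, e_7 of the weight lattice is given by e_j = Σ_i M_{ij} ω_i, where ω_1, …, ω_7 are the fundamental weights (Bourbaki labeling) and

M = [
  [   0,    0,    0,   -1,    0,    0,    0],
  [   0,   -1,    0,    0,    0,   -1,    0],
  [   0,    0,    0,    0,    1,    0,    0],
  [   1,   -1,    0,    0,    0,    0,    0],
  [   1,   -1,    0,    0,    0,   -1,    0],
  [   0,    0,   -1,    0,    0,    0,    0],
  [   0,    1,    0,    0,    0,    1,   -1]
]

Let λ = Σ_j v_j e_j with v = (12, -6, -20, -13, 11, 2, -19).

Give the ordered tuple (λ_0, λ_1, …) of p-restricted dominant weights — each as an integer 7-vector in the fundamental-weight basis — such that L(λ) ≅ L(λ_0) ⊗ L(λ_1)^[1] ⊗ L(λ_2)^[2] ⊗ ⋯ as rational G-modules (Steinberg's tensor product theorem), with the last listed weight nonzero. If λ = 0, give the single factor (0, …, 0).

In the fundamental-weight basis, λ has coordinates c = M·v (v = (12, -6, -20, -13, 11, 2, -19)):
  c_1 = (0)·(12) + (0)·(-6) + (0)·(-20) + (-1)·(-13) + (0)·(11) + (0)·(2) + (0)·(-19) = 13
  c_2 = (0)·(12) + (-1)·(-6) + (0)·(-20) + (0)·(-13) + (0)·(11) + (-1)·(2) + (0)·(-19) = 4
  c_3 = (0)·(12) + (0)·(-6) + (0)·(-20) + (0)·(-13) + (1)·(11) + (0)·(2) + (0)·(-19) = 11
  c_4 = (1)·(12) + (-1)·(-6) + (0)·(-20) + (0)·(-13) + (0)·(11) + (0)·(2) + (0)·(-19) = 18
  c_5 = (1)·(12) + (-1)·(-6) + (0)·(-20) + (0)·(-13) + (0)·(11) + (-1)·(2) + (0)·(-19) = 16
  c_6 = (0)·(12) + (0)·(-6) + (-1)·(-20) + (0)·(-13) + (0)·(11) + (0)·(2) + (0)·(-19) = 20
  c_7 = (0)·(12) + (1)·(-6) + (0)·(-20) + (0)·(-13) + (0)·(11) + (1)·(2) + (-1)·(-19) = 15
Expand coordinatewise in base 3:
  c_1 = 13 = 1·3^0 + 1·3^1 + 1·3^2
  c_2 = 4 = 1·3^0 + 1·3^1
  c_3 = 11 = 2·3^0 + 0·3^1 + 1·3^2
  c_4 = 18 = 0·3^0 + 0·3^1 + 2·3^2
  c_5 = 16 = 1·3^0 + 2·3^1 + 1·3^2
  c_6 = 20 = 2·3^0 + 0·3^1 + 2·3^2
  c_7 = 15 = 0·3^0 + 2·3^1 + 1·3^2
Factor λ_0 = (1, 1, 2, 0, 1, 2, 0)
Factor λ_1 = (1, 1, 0, 0, 2, 0, 2)
Factor λ_2 = (1, 0, 1, 2, 1, 2, 1)

((1, 1, 2, 0, 1, 2, 0), (1, 1, 0, 0, 2, 0, 2), (1, 0, 1, 2, 1, 2, 1))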